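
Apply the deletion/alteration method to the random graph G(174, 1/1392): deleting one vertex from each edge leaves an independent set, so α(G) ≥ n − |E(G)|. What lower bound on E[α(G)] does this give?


E[|E(G)|] = C(174, 2)·p = 15051 · (1/1392) = 173/16.
E[α(G)] ≥ n − E[|E(G)|] = 174 − 173/16 = 2611/16.
Numerically: ≈ 163.18750.
(This is only a lower bound; the true E[α(G)] may be larger.)

E[α(G)] ≥ 2611/16 ≈ 163.18750.


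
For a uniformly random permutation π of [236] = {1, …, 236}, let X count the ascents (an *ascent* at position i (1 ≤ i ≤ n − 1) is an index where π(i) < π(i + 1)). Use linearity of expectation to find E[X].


Write X = Σ X_I over i = 1, …, 235, with X_I the indicator of one ascent.
There are 235 indicators.
For each fixed i, the pair (π(i), π(i+1)) is a uniformly random ordered pair of distinct values from {1, …, 236}; by symmetry P[π(i) < π(i+1)] = 1/2.
By linearity: E[X] = 235 · (1/2) = (236 − 1) · (1/2) = 235/2 ≈ 117.500.

E[X] = 235/2 = 117.500.


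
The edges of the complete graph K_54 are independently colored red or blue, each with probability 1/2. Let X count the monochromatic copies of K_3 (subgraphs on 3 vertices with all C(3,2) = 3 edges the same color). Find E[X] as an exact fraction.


Let X = Σ_S X_S over the C(54, 3) = 24804 subsets S of size 3, where X_S = 1 if the K_3 on S is monochromatic.
For a fixed S, the K_3 on S has C(3, 2) = 3 edges. P[all 3 edges red] = (1/2)^3, and likewise for blue, so P[monochromatic] = 2·(1/2)^3 = 2^{1 − 3} = 1/4.
By linearity of expectation: E[X] = C(54, 3) · 2^{1 − 3} = 24804 · 1/4 = 6201.
Numerically: E[X] ≈ 6201.000.

E[X] = C(54,3)·2^(1−C(3,2)) = 6201 ≈ 6201.000.


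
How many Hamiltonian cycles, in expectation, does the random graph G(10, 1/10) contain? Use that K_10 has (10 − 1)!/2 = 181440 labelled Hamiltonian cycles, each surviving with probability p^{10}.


K_10 has (10 − 1)!/2 = 181440 labelled Hamiltonian cycles.
For each such Hamiltonian cycle H, let X_H = 1 if all 10 edges of H are present in G. Then P[X_H = 1] = p^{10} = (1/10)^{10} = 1/10000000000.
Summing the indicators: E[X] = Σ_H E[X_H] = 181440 · p^{10} = 181440 · 1/10000000000 = 567/31250000.
Numerically: E[X] ≈ 1.81e-05.

E[X] = 181440 · (1/10)^{10} = 567/31250000 ≈ 1.81e-05.


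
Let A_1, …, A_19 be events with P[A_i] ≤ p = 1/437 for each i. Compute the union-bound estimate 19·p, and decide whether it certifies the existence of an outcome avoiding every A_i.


Union bound: P[∪_{i=1}^{19} A_i] ≤ Σ_i P[A_i] ≤ 19·p = 19·(1/437) = 1/23.
Numerically: 1/23 ≈ 0.043478.
Is 1/23 < 1? YES.
Since P[∪ A_i] ≤ 1/23 < 1, the complement has P[∩ A_i^c] ≥ 1 − 1/23 = 22/23 > 0, so some outcome avoids every A_i.

19·p = 1/23 ≈ 0.043478; existence CERTIFIED by the union bound.


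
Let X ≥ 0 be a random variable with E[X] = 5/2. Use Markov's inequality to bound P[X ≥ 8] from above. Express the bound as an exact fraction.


μ = E[X] = 5/2, a = 8.
Markov: P[X ≥ 8] ≤ μ/a = (5/2)/8 = 5/16.
Numerically: ≈ 0.3125.
(Since a = 8 > μ = 2.5000, the bound 5/16 is < 1 and informative.)

P[X ≥ 8] ≤ 5/16 ≈ 0.3125.


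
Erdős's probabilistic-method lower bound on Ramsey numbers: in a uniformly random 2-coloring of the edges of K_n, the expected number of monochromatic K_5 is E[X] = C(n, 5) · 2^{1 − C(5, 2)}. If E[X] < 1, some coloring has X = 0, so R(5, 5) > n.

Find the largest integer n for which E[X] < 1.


We need C(n, 5) · 2^{1 − 10} < 1, i.e. C(n, 5) < 2^{10 − 1} = 512.
Check values of n near the boundary:
  n = 10: C(10, 5) = 252; 252 < 512? YES
  n = 11: C(11, 5) = 462; 462 < 512? YES
  n = 12: C(12, 5) = 792; 792 < 512? NO
The largest n with C(n, 5) < 512 is n = 11 (where E[X] = 231/256 ≈ 0.9023438). Hence R(5, 5) > 11, i.e. R(5, 5) ≥ 12.

Largest n = 11; hence R(5, 5) > 11.


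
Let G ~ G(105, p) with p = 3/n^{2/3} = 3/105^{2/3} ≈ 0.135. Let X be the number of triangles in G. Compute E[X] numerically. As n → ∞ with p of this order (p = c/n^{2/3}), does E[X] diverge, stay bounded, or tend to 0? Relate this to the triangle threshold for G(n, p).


Number of potential triangles: C(105, 3) = 187460.
Each occurs with probability p³ ≈ (0.135)³ ≈ 2.44898e-03.
By linearity: E[X] = C(105, 3)·p³ ≈ 187460 · 2.44898e-03 ≈ 459.086.
Since α = 2/3 < 1, p = c/n^{2/3} ≫ 1/n is above the triangle threshold p ~ 1/n. Asymptotically E[X] ~ (c³/6)·n^{3(1−α)} = (3³/6)·n^{1} → ∞; triangles are abundant w.h.p.

E[X] ≈ 459.086; in regime p = Θ(1/n^{2/3}) E[X] diverges (above the triangle threshold p ~ 1/n).


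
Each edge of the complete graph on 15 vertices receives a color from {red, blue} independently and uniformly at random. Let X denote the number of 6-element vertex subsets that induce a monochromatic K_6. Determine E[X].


Let X = Σ_S X_S over the C(15, 6) = 5005 subsets S of size 6, where X_S = 1 if the K_6 on S is monochromatic.
For a fixed S, the K_6 on S has C(6, 2) = 15 edges. P[all 15 edges red] = (1/2)^15, and likewise for blue, so P[monochromatic] = 2·(1/2)^15 = 2^{1 − 15} = 1/16384.
By linearity of expectation: E[X] = C(15, 6) · 2^{1 − 15} = 5005 · 1/16384 = 5005/16384.
Numerically: E[X] ≈ 0.305481.

E[X] = C(15,6)·2^(1−C(6,2)) = 5005/16384 ≈ 0.305481.


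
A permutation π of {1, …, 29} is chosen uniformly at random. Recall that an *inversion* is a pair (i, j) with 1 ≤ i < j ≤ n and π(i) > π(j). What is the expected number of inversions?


Write X = Σ X_I over the C(29, 2) = 406 pairs i < j, with X_I the indicator of one inversion.
There are 406 indicators.
For each fixed pair i < j, the values π(i) and π(j) are two distinct elements of {1, …, 29} in uniformly random order; by symmetry P[π(i) > π(j)] = 1/2.
By linearity: E[X] = 406 · (1/2) = C(29, 2) · (1/2) = 406/2 = 203 ≈ 203.000000.

E[X] = 203 = 203.000000.


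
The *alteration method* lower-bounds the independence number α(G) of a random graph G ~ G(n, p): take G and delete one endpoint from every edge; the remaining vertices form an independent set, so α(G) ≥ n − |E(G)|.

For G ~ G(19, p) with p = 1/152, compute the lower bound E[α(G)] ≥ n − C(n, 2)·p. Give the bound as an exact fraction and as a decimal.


E[|E(G)|] = C(19, 2)·p = 171 · (1/152) = 9/8.
E[α(G)] ≥ n − E[|E(G)|] = 19 − 9/8 = 143/8.
Numerically: ≈ 17.875.
(This is only a lower bound; the true E[α(G)] may be larger.)

E[α(G)] ≥ 143/8 ≈ 17.875.


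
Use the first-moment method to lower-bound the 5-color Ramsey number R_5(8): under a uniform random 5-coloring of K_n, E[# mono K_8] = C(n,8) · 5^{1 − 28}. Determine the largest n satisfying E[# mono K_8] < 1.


We need C(n, 8) · 5^{1 − 28} < 1, i.e. C(n, 8) < 5^{28 − 1} = 7450580596923828125.
Check values of n near the boundary:
  n = 858: C(858, 8) = 7049584530256467771; 7049584530256467771 < 7450580596923828125? YES
  n = 859: C(859, 8) = 7115855595170747139; 7115855595170747139 < 7450580596923828125? YES
  n = 860: C(860, 8) = 7182671140665308145; 7182671140665308145 < 7450580596923828125? YES
  n = 861: C(861, 8) = 7250034996615275865; 7250034996615275865 < 7450580596923828125? YES
  n = 862: C(862, 8) = 7317951015318931845; 7317951015318931845 < 7450580596923828125? YES
  n = 863: C(863, 8) = 7386423071602617757; 7386423071602617757 < 7450580596923828125? YES
  n = 864: C(864, 8) = 7455455062926006708; 7455455062926006708 < 7450580596923828125? NO
  n = 865: C(865, 8) = 7525050909487743060; 7525050909487743060 < 7450580596923828125? NO
  n = 866: C(866, 8) = 7595214554331451620; 7595214554331451620 < 7450580596923828125? NO
The largest n with C(n, 8) < 7450580596923828125 is n = 863 (where E[X] = 7386423071602617757/7450580596923828125 ≈ 0.991). Hence R_5(8) > 863, i.e. R_5(8) ≥ 864.

Largest n = 863; hence R_5(8) > 863.


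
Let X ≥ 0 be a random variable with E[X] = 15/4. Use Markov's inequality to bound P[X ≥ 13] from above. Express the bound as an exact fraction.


μ = E[X] = 15/4, a = 13.
Markov: P[X ≥ 13] ≤ μ/a = (15/4)/13 = 15/52.
Numerically: ≈ 0.288462.
(Since a = 13 > μ = 3.750000, the bound 15/52 is < 1 and informative.)

P[X ≥ 13] ≤ 15/52 ≈ 0.288462.


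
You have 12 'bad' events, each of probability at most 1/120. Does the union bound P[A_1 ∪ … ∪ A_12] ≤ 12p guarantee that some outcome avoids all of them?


Union bound: P[∪_{i=1}^{12} A_i] ≤ Σ_i P[A_i] ≤ 12·p = 12·(1/120) = 1/10.
Numerically: 1/10 ≈ 0.10000.
Is 1/10 < 1? YES.
Since P[∪ A_i] ≤ 1/10 < 1, the complement has P[∩ A_i^c] ≥ 1 − 1/10 = 9/10 > 0, so some outcome avoids every A_i.

12·p = 1/10 ≈ 0.10000; existence CERTIFIED by the union bound.


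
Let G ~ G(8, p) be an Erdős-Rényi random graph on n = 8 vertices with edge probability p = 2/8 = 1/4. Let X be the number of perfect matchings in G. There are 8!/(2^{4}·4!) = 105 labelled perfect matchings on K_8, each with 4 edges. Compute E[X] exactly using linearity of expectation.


K_8 has 8!/(2^{4}·4!) = 105 labelled perfect matchings.
For each such perfect matching H, let X_H = 1 if all 4 edges of H are present in G. Then P[X_H = 1] = p^{4} = (1/4)^{4} = 1/256.
By linearity of expectation: E[X] = Σ_H E[X_H] = 105 · p^{4} = 105 · 1/256 = 105/256.
Numerically: E[X] ≈ 0.41.

E[X] = 105 · (1/4)^{4} = 105/256 ≈ 0.41.


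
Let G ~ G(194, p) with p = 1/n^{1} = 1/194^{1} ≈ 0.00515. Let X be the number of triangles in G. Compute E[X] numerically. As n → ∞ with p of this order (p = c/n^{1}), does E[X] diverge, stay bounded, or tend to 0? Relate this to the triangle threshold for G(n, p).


Number of potential triangles: C(194, 3) = 1198144.
Each occurs with probability p³ ≈ (0.00515)³ ≈ 1.36960e-07.
By linearity: E[X] = C(194, 3)·p³ ≈ 1198144 · 1.36960e-07 ≈ 0.164.
Here α = 1, so p = 1/n is exactly at the triangle threshold p ~ 1/n. Asymptotically E[X] → c³/6 = 1³/6 = 1/6 ≈ 0.167, a bounded constant. In this regime the triangle count is asymptotically Poisson(c³/6).

E[X] ≈ 0.164; in regime p = Θ(1/n^{1}) E[X] stays bounded (at the triangle threshold p ~ 1/n).


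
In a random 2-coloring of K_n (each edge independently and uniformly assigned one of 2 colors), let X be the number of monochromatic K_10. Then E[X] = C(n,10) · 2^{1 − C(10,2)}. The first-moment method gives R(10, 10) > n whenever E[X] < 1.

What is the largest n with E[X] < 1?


We need C(n, 10) · 2^{1 − 45} < 1, i.e. C(n, 10) < 2^{45 − 1} = 17592186044416.
Check values of n near the boundary:
  n = 98: C(98, 10) = 14005614014756; 14005614014756 < 17592186044416? YES
  n = 99: C(99, 10) = 15579278510796; 15579278510796 < 17592186044416? YES
  n = 100: C(100, 10) = 17310309456440; 17310309456440 < 17592186044416? YES
  n = 101: C(101, 10) = 19212541264840; 19212541264840 < 17592186044416? NO
  n = 102: C(102, 10) = 21300860967540; 21300860967540 < 17592186044416? NO
  n = 103: C(103, 10) = 23591276125340; 23591276125340 < 17592186044416? NO
The largest n with C(n, 10) < 17592186044416 is n = 100 (where E[X] = 2163788682055/2199023255552 ≈ 0.98398). Hence R(10, 10) > 100, i.e. R(10, 10) ≥ 101.

Largest n = 100; hence R(10, 10) > 100.


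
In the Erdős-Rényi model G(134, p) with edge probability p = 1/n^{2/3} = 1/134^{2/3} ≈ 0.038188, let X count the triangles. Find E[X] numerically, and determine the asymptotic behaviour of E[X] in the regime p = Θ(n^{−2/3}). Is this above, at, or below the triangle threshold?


Number of potential triangles: C(134, 3) = 392084.
Each occurs with probability p³ ≈ (0.038188)³ ≈ 5.5691691e-05.
By linearity: E[X] = C(134, 3)·p³ ≈ 392084 · 5.5691691e-05 ≈ 21.83582.
Since α = 2/3 < 1, p = c/n^{2/3} ≫ 1/n is above the triangle threshold p ~ 1/n. Asymptotically E[X] ~ (c³/6)·n^{3(1−α)} = (1³/6)·n^{1} → ∞; triangles are abundant w.h.p.

E[X] ≈ 21.83582; in regime p = Θ(1/n^{2/3}) E[X] diverges (above the triangle threshold p ~ 1/n).


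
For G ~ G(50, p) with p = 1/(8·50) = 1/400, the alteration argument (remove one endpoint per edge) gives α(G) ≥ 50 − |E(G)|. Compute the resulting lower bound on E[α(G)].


E[|E(G)|] = C(50, 2)·p = 1225 · (1/400) = 49/16.
E[α(G)] ≥ n − E[|E(G)|] = 50 − 49/16 = 751/16.
Numerically: ≈ 46.93750.
(This is only a lower bound; the true E[α(G)] may be larger.)

E[α(G)] ≥ 751/16 ≈ 46.93750.


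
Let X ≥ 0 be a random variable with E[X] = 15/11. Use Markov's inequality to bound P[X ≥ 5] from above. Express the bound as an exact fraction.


μ = E[X] = 15/11, a = 5.
Markov: P[X ≥ 5] ≤ μ/a = (15/11)/5 = 3/11.
Numerically: ≈ 0.273.
(Since a = 5 > μ = 1.364, the bound 3/11 is < 1 and informative.)

P[X ≥ 5] ≤ 3/11 ≈ 0.273.


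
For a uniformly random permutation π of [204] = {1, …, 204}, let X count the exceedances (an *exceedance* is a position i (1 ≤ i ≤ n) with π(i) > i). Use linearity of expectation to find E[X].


Write X = Σ_{i=1}^{204} X_i, where X_i = 1_{π(i) > i}.
For each fixed i, π(i) is uniform over {1, …, 204} (marginal of a uniform permutation), so P[π(i) > i] = (n − i)/n. Summing: Σ_{i=1}^{204} (n − i)/n = (0 + 1 + … + 203)/204 = 204(204 − 1)/(2·204) = (204 − 1)/2.
Hence E[X] = Σ_{i=1}^{204} (204 − i)/204 = 203/2 ≈ 101.5000.

E[X] = 203/2 = 101.5000.


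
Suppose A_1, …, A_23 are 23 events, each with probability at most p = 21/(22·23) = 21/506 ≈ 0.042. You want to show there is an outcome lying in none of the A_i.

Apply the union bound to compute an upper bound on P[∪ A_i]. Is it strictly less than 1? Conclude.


Union bound: P[∪_{i=1}^{23} A_i] ≤ Σ_i P[A_i] ≤ 23·p = 23·(21/506) = 21/22.
Numerically: 21/22 ≈ 0.955.
Is 21/22 < 1? YES.
Since P[∪ A_i] ≤ 21/22 < 1, the complement has P[∩ A_i^c] ≥ 1 − 21/22 = 1/22 > 0, so some outcome avoids every A_i.

23·p = 21/22 ≈ 0.955; existence CERTIFIED by the union bound.


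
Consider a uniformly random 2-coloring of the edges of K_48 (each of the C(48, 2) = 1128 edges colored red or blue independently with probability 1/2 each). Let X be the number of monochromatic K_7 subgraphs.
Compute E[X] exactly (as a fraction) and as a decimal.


Let X = Σ_S X_S over the C(48, 7) = 73629072 subsets S of size 7, where X_S = 1 if the K_7 on S is monochromatic.
For a fixed S, the K_7 on S has C(7, 2) = 21 edges. P[all 21 edges red] = (1/2)^21, and likewise for blue, so P[monochromatic] = 2·(1/2)^21 = 2^{1 − 21} = 1/1048576.
Summing: E[X] = C(48, 7) · 2^{1 − 21} = 73629072 · 1/1048576 = 4601817/65536.
Numerically: E[X] ≈ 70.218.

E[X] = C(48,7)·2^(1−C(7,2)) = 4601817/65536 ≈ 70.218.


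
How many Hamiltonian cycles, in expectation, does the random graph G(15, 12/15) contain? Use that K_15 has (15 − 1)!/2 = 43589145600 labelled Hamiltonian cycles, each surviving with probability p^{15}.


K_15 has (15 − 1)!/2 = 43589145600 labelled Hamiltonian cycles.
For each such Hamiltonian cycle H, let X_H = 1 if all 15 edges of H are present in G. Then P[X_H = 1] = p^{15} = (4/5)^{15} = 1073741824/30517578125.
By linearity of expectation: E[X] = Σ_H E[X_H] = 43589145600 · p^{15} = 43589145600 · 1073741824/30517578125 = 1872139548125822976/1220703125.
Numerically: E[X] ≈ 1.53e+09.

E[X] = 43589145600 · (4/5)^{15} = 1872139548125822976/1220703125 ≈ 1.53e+09.


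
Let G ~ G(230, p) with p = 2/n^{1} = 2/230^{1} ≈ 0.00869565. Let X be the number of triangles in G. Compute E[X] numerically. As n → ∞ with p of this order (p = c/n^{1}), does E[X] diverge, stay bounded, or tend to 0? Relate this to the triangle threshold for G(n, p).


Number of potential triangles: C(230, 3) = 2001460.
Each occurs with probability p³ ≈ (0.00869565)³ ≈ 6.57516232e-07.
By linearity: E[X] = C(230, 3)·p³ ≈ 2001460 · 6.57516232e-07 ≈ 1.315992.
Here α = 1, so p = 2/n is exactly at the triangle threshold p ~ 1/n. Asymptotically E[X] → c³/6 = 2³/6 = 4/3 ≈ 1.333333, a bounded constant. In this regime the triangle count is asymptotically Poisson(c³/6).

E[X] ≈ 1.315992; in regime p = Θ(1/n^{1}) E[X] stays bounded (at the triangle threshold p ~ 1/n).


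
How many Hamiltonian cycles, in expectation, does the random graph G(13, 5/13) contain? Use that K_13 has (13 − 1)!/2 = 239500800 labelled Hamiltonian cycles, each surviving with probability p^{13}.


K_13 has (13 − 1)!/2 = 239500800 labelled Hamiltonian cycles.
For each such Hamiltonian cycle H, let X_H = 1 if all 13 edges of H are present in G. Then P[X_H = 1] = p^{13} = (5/13)^{13} = 1220703125/302875106592253.
By linearity of expectation: E[X] = Σ_H E[X_H] = 239500800 · p^{13} = 239500800 · 1220703125/302875106592253 = 292359375000000000/302875106592253.
Numerically: E[X] ≈ 965.28.

E[X] = 239500800 · (5/13)^{13} = 292359375000000000/302875106592253 ≈ 965.28.


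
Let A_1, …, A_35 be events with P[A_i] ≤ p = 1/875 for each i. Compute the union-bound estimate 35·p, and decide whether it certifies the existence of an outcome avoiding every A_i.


Union bound: P[∪_{i=1}^{35} A_i] ≤ Σ_i P[A_i] ≤ 35·p = 35·(1/875) = 1/25.
Numerically: 1/25 ≈ 0.040.
Is 1/25 < 1? YES.
Since P[∪ A_i] ≤ 1/25 < 1, the complement has P[∩ A_i^c] ≥ 1 − 1/25 = 24/25 > 0, so some outcome avoids every A_i.

35·p = 1/25 ≈ 0.040; existence CERTIFIED by the union bound.


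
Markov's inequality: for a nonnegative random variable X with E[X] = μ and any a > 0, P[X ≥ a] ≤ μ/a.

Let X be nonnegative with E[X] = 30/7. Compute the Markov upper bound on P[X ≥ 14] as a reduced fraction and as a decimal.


μ = E[X] = 30/7, a = 14.
Markov: P[X ≥ 14] ≤ μ/a = (30/7)/14 = 15/49.
Numerically: ≈ 0.30612.
(Since a = 14 > μ = 4.28571, the bound 15/49 is < 1 and informative.)

P[X ≥ 14] ≤ 15/49 ≈ 0.30612.


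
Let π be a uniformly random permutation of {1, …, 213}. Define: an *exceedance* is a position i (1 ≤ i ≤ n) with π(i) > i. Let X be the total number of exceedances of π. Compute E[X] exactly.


Write X = Σ_{i=1}^{213} X_i, where X_i = 1_{π(i) > i}.
For each fixed i, π(i) is uniform over {1, …, 213} (marginal of a uniform permutation), so P[π(i) > i] = (n − i)/n. Summing: Σ_{i=1}^{213} (n − i)/n = (0 + 1 + … + 212)/213 = 213(213 − 1)/(2·213) = (213 − 1)/2.
Hence E[X] = Σ_{i=1}^{213} (213 − i)/213 = 106 ≈ 106.00000.

E[X] = 106 = 106.00000.


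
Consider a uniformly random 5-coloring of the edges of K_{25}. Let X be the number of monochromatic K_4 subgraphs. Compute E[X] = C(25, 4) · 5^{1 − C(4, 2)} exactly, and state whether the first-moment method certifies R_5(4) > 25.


E[X] = C(25, 4) · 5^{1 − 6} = 12650 · 5^{−5} = 12650/3125.
As a reduced fraction: E[X] = 506/125 ≈ 4.0480000.
Is E[X] < 1? NO.
Since E[X] ≥ 1, the first-moment bound is inconclusive at n = 25; it does NOT by itself certify R_5(4) > 25.

E[X] = 506/125 ≈ 4.0480000; E[X] ≥ 1; first-moment method inconclusive here.


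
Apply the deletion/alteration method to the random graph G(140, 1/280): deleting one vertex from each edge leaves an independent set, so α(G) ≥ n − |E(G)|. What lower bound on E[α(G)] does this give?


E[|E(G)|] = C(140, 2)·p = 9730 · (1/280) = 139/4.
E[α(G)] ≥ n − E[|E(G)|] = 140 − 139/4 = 421/4.
Numerically: ≈ 105.25000.
(This is only a lower bound; the true E[α(G)] may be larger.)

E[α(G)] ≥ 421/4 ≈ 105.25000.


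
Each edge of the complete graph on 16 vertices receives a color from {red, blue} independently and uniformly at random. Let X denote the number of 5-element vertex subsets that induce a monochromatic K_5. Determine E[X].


Let X = Σ_S X_S over the C(16, 5) = 4368 subsets S of size 5, where X_S = 1 if the K_5 on S is monochromatic.
For a fixed S, the K_5 on S has C(5, 2) = 10 edges. P[all 10 edges red] = (1/2)^10, and likewise for blue, so P[monochromatic] = 2·(1/2)^10 = 2^{1 − 10} = 1/512.
By linearity: E[X] = C(16, 5) · 2^{1 − 10} = 4368 · 1/512 = 273/32.
Numerically: E[X] ≈ 8.53125.

E[X] = C(16,5)·2^(1−C(5,2)) = 273/32 ≈ 8.53125.


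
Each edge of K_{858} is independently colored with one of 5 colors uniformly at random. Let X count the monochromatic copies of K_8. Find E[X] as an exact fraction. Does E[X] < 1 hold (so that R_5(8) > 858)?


E[X] = C(858, 8) · 5^{1 − 28} = 7049584530256467771 · 5^{−27} = 7049584530256467771/7450580596923828125.
As a reduced fraction: E[X] = 7049584530256467771/7450580596923828125 ≈ 0.946179.
Is E[X] < 1? YES.
Since E[X] < 1, there exists a 5-coloring of K_{858} with no monochromatic K_8; hence R_5(8) > 858.

E[X] = 7049584530256467771/7450580596923828125 ≈ 0.946179; E[X] < 1, so R_5(8) > 858.


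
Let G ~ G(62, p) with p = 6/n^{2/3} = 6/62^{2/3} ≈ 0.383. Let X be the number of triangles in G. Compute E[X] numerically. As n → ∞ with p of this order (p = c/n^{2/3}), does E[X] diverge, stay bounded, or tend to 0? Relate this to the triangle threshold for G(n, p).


Number of potential triangles: C(62, 3) = 37820.
Each occurs with probability p³ ≈ (0.383)³ ≈ 5.61915e-02.
By linearity: E[X] = C(62, 3)·p³ ≈ 37820 · 5.61915e-02 ≈ 2125.161.
Since α = 2/3 < 1, p = c/n^{2/3} ≫ 1/n is above the triangle threshold p ~ 1/n. Asymptotically E[X] ~ (c³/6)·n^{3(1−α)} = (6³/6)·n^{1} → ∞; triangles are abundant w.h.p.

E[X] ≈ 2125.161; in regime p = Θ(1/n^{2/3}) E[X] diverges (above the triangle threshold p ~ 1/n).


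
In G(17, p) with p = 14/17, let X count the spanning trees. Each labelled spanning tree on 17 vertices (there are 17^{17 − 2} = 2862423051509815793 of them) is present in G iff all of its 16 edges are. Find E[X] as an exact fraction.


K_17 has 17^{17 − 2} = 2862423051509815793 labelled spanning trees.
For each such spanning tree H, let X_H = 1 if all 16 edges of H are present in G. Then P[X_H = 1] = p^{16} = (14/17)^{16} = 2177953337809371136/48661191875666868481.
By linearity of expectation: E[X] = Σ_H E[X_H] = 2862423051509815793 · p^{16} = 2862423051509815793 · 2177953337809371136/48661191875666868481 = 2177953337809371136/17.
Numerically: E[X] ≈ 1.281e+17.

E[X] = 2862423051509815793 · (14/17)^{16} = 2177953337809371136/17 ≈ 1.281e+17.


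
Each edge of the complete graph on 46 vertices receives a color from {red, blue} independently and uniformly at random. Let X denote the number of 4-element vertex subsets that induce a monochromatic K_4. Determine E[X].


Let X = Σ_S X_S over the C(46, 4) = 163185 subsets S of size 4, where X_S = 1 if the K_4 on S is monochromatic.
For a fixed S, the K_4 on S has C(4, 2) = 6 edges. P[all 6 edges red] = (1/2)^6, and likewise for blue, so P[monochromatic] = 2·(1/2)^6 = 2^{1 − 6} = 1/32.
By linearity: E[X] = C(46, 4) · 2^{1 − 6} = 163185 · 1/32 = 163185/32.
Numerically: E[X] ≈ 5099.5312.

E[X] = C(46,4)·2^(1−C(4,2)) = 163185/32 ≈ 5099.5312.


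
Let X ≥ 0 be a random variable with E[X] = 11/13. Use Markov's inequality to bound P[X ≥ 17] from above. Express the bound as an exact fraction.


μ = E[X] = 11/13, a = 17.
Markov: P[X ≥ 17] ≤ μ/a = (11/13)/17 = 11/221.
Numerically: ≈ 0.050.
(Since a = 17 > μ = 0.846, the bound 11/221 is < 1 and informative.)

P[X ≥ 17] ≤ 11/221 ≈ 0.050.


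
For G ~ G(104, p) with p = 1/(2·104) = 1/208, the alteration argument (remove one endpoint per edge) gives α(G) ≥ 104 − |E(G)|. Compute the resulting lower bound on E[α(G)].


E[|E(G)|] = C(104, 2)·p = 5356 · (1/208) = 103/4.
E[α(G)] ≥ n − E[|E(G)|] = 104 − 103/4 = 313/4.
Numerically: ≈ 78.250.
(This is only a lower bound; the true E[α(G)] may be larger.)

E[α(G)] ≥ 313/4 ≈ 78.250.


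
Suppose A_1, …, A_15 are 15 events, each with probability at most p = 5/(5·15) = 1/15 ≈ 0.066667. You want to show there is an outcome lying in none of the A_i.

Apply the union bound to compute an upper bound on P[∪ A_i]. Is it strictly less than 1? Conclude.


Union bound: P[∪_{i=1}^{15} A_i] ≤ Σ_i P[A_i] ≤ 15·p = 15·(1/15) = 1.
Numerically: 1 ≈ 1.000000.
Is 1 < 1? NO.
Since the bound 1 is ≥ 1, the union bound is uninformative here; it does NOT by itself certify existence.

15·p = 1 ≈ 1.000000; existence NOT certified by the union bound.


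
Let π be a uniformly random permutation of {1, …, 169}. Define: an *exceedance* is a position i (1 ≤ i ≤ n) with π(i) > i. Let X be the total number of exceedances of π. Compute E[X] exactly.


Write X = Σ_{i=1}^{169} X_i, where X_i = 1_{π(i) > i}.
For each fixed i, π(i) is uniform over {1, …, 169} (marginal of a uniform permutation), so P[π(i) > i] = (n − i)/n. Summing: Σ_{i=1}^{169} (n − i)/n = (0 + 1 + … + 168)/169 = 169(169 − 1)/(2·169) = (169 − 1)/2.
Hence E[X] = Σ_{i=1}^{169} (169 − i)/169 = 84 ≈ 84.000000.

E[X] = 84 = 84.000000.


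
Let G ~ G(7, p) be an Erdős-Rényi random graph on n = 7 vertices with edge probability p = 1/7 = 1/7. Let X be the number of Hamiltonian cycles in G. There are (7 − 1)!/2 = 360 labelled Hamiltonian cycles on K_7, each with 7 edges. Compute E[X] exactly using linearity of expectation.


K_7 has (7 − 1)!/2 = 360 labelled Hamiltonian cycles.
For each such Hamiltonian cycle H, let X_H = 1 if all 7 edges of H are present in G. Then P[X_H = 1] = p^{7} = (1/7)^{7} = 1/823543.
By linearity: E[X] = Σ_H E[X_H] = 360 · p^{7} = 360 · 1/823543 = 360/823543.
Numerically: E[X] ≈ 0.0004371.

E[X] = 360 · (1/7)^{7} = 360/823543 ≈ 0.0004371.


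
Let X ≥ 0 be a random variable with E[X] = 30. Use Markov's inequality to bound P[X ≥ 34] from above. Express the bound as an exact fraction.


μ = E[X] = 30, a = 34.
Markov: P[X ≥ 34] ≤ μ/a = (30)/34 = 15/17.
Numerically: ≈ 0.882.
(Since a = 34 > μ = 30.000, the bound 15/17 is < 1 and informative.)

P[X ≥ 34] ≤ 15/17 ≈ 0.882.


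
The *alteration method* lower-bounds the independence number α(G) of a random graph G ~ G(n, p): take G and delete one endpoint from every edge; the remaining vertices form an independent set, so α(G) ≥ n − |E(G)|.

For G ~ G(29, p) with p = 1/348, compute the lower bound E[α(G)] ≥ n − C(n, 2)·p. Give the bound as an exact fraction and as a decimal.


E[|E(G)|] = C(29, 2)·p = 406 · (1/348) = 7/6.
E[α(G)] ≥ n − E[|E(G)|] = 29 − 7/6 = 167/6.
Numerically: ≈ 27.83333.
(This is only a lower bound; the true E[α(G)] may be larger.)

E[α(G)] ≥ 167/6 ≈ 27.83333.


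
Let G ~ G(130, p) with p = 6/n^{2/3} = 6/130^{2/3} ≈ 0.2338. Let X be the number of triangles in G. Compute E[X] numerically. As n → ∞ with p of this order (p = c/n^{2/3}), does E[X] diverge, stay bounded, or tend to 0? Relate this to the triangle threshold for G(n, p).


Number of potential triangles: C(130, 3) = 357760.
Each occurs with probability p³ ≈ (0.2338)³ ≈ 1.278107e-02.
By linearity: E[X] = C(130, 3)·p³ ≈ 357760 · 1.278107e-02 ≈ 4572.5538.
Since α = 2/3 < 1, p = c/n^{2/3} ≫ 1/n is above the triangle threshold p ~ 1/n. Asymptotically E[X] ~ (c³/6)·n^{3(1−α)} = (6³/6)·n^{1} → ∞; triangles are abundant w.h.p.

E[X] ≈ 4572.5538; in regime p = Θ(1/n^{2/3}) E[X] diverges (above the triangle threshold p ~ 1/n).


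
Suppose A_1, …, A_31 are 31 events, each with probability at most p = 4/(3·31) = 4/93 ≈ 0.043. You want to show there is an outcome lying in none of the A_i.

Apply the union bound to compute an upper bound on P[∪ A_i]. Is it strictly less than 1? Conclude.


Union bound: P[∪_{i=1}^{31} A_i] ≤ Σ_i P[A_i] ≤ 31·p = 31·(4/93) = 4/3.
Numerically: 4/3 ≈ 1.333.
Is 4/3 < 1? NO.
Since the bound 4/3 is ≥ 1, the union bound is uninformative here; it does NOT by itself certify existence.

31·p = 4/3 ≈ 1.333; existence NOT certified by the union bound.


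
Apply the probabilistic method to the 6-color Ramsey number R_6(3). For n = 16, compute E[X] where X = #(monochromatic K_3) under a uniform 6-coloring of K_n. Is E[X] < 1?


E[X] = C(16, 3) · 6^{1 − 3} = 560 · 6^{−2} = 560/36.
As a reduced fraction: E[X] = 140/9 ≈ 15.55556.
Is E[X] < 1? NO.
Since E[X] ≥ 1, the first-moment bound is inconclusive at n = 16; it does NOT by itself certify R_6(3) > 16.

E[X] = 140/9 ≈ 15.55556; E[X] ≥ 1; first-moment method inconclusive here.


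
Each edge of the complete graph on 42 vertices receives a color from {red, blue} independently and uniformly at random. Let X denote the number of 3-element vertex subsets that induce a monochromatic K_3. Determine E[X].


Let X = Σ_S X_S over the C(42, 3) = 11480 subsets S of size 3, where X_S = 1 if the K_3 on S is monochromatic.
For a fixed S, the K_3 on S has C(3, 2) = 3 edges. P[all 3 edges red] = (1/2)^3, and likewise for blue, so P[monochromatic] = 2·(1/2)^3 = 2^{1 − 3} = 1/4.
By linearity of expectation: E[X] = C(42, 3) · 2^{1 − 3} = 11480 · 1/4 = 2870.
Numerically: E[X] ≈ 2870.0000.

E[X] = C(42,3)·2^(1−C(3,2)) = 2870 ≈ 2870.0000.


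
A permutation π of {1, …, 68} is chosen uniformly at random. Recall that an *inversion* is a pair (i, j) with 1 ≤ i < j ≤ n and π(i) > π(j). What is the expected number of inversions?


Write X = Σ X_I over the C(68, 2) = 2278 pairs i < j, with X_I the indicator of one inversion.
There are 2278 indicators.
For each fixed pair i < j, the values π(i) and π(j) are two distinct elements of {1, …, 68} in uniformly random order; by symmetry P[π(i) > π(j)] = 1/2.
By linearity: E[X] = 2278 · (1/2) = C(68, 2) · (1/2) = 2278/2 = 1139 ≈ 1139.000000.

E[X] = 1139 = 1139.000000.


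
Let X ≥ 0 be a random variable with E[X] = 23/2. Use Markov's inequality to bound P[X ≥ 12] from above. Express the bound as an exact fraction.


μ = E[X] = 23/2, a = 12.
Markov: P[X ≥ 12] ≤ μ/a = (23/2)/12 = 23/24.
Numerically: ≈ 0.958333.
(Since a = 12 > μ = 11.500000, the bound 23/24 is < 1 and informative.)

P[X ≥ 12] ≤ 23/24 ≈ 0.958333.


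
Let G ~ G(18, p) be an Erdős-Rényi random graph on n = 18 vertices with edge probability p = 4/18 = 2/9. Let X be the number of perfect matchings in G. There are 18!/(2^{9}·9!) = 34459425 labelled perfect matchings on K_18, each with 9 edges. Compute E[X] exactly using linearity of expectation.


K_18 has 18!/(2^{9}·9!) = 34459425 labelled perfect matchings.
For each such perfect matching H, let X_H = 1 if all 9 edges of H are present in G. Then P[X_H = 1] = p^{9} = (2/9)^{9} = 512/387420489.
By linearity: E[X] = Σ_H E[X_H] = 34459425 · p^{9} = 34459425 · 512/387420489 = 217817600/4782969.
Numerically: E[X] ≈ 45.54.

E[X] = 34459425 · (2/9)^{9} = 217817600/4782969 ≈ 45.54.


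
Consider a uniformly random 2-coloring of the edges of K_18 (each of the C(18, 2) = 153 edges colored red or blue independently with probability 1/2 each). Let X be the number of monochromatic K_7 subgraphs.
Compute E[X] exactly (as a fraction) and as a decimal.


Let X = Σ_S X_S over the C(18, 7) = 31824 subsets S of size 7, where X_S = 1 if the K_7 on S is monochromatic.
For a fixed S, the K_7 on S has C(7, 2) = 21 edges. P[all 21 edges red] = (1/2)^21, and likewise for blue, so P[monochromatic] = 2·(1/2)^21 = 2^{1 − 21} = 1/1048576.
Summing: E[X] = C(18, 7) · 2^{1 − 21} = 31824 · 1/1048576 = 1989/65536.
Numerically: E[X] ≈ 0.03035.

E[X] = C(18,7)·2^(1−C(7,2)) = 1989/65536 ≈ 0.03035.


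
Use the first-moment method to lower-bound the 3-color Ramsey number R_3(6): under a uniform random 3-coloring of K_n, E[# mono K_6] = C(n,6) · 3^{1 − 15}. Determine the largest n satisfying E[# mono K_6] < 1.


We need C(n, 6) · 3^{1 − 15} < 1, i.e. C(n, 6) < 3^{15 − 1} = 4782969.
Check values of n near the boundary:
  n = 40: C(40, 6) = 3838380; 3838380 < 4782969? YES
  n = 41: C(41, 6) = 4496388; 4496388 < 4782969? YES
  n = 42: C(42, 6) = 5245786; 5245786 < 4782969? NO
The largest n with C(n, 6) < 4782969 is n = 41 (where E[X] = 1498796/1594323 ≈ 0.94008). Hence R_3(6) > 41, i.e. R_3(6) ≥ 42.

Largest n = 41; hence R_3(6) > 41.


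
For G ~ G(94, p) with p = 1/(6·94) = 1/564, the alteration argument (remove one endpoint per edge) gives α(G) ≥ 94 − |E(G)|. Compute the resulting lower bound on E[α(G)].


E[|E(G)|] = C(94, 2)·p = 4371 · (1/564) = 31/4.
E[α(G)] ≥ n − E[|E(G)|] = 94 − 31/4 = 345/4.
Numerically: ≈ 86.250000.
(This is only a lower bound; the true E[α(G)] may be larger.)

E[α(G)] ≥ 345/4 ≈ 86.250000.


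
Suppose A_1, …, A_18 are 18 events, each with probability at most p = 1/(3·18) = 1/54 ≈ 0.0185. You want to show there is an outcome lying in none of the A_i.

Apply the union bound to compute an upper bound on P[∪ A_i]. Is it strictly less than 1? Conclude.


Union bound: P[∪_{i=1}^{18} A_i] ≤ Σ_i P[A_i] ≤ 18·p = 18·(1/54) = 1/3.
Numerically: 1/3 ≈ 0.3333.
Is 1/3 < 1? YES.
Since P[∪ A_i] ≤ 1/3 < 1, the complement has P[∩ A_i^c] ≥ 1 − 1/3 = 2/3 > 0, so some outcome avoids every A_i.

18·p = 1/3 ≈ 0.3333; existence CERTIFIED by the union bound.


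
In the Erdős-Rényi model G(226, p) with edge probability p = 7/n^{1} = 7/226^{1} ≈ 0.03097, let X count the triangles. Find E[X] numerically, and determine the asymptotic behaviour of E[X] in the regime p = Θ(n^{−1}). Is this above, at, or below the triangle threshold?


Number of potential triangles: C(226, 3) = 1898400.
Each occurs with probability p³ ≈ (0.03097)³ ≈ 2.971453e-05.
By linearity: E[X] = C(226, 3)·p³ ≈ 1898400 · 2.971453e-05 ≈ 56.4101.
Here α = 1, so p = 7/n is exactly at the triangle threshold p ~ 1/n. Asymptotically E[X] → c³/6 = 7³/6 = 343/6 ≈ 57.1667, a bounded constant. In this regime the triangle count is asymptotically Poisson(c³/6).

E[X] ≈ 56.4101; in regime p = Θ(1/n^{1}) E[X] stays bounded (at the triangle threshold p ~ 1/n).


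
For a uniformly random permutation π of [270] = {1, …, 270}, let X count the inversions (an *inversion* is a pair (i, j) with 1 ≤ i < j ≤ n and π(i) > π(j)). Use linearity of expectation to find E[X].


Write X = Σ X_I over the C(270, 2) = 36315 pairs i < j, with X_I the indicator of one inversion.
There are 36315 indicators.
For each fixed pair i < j, the values π(i) and π(j) are two distinct elements of {1, …, 270} in uniformly random order; by symmetry P[π(i) > π(j)] = 1/2.
By linearity: E[X] = 36315 · (1/2) = C(270, 2) · (1/2) = 36315/2 = 36315/2 ≈ 18157.50000.

E[X] = 36315/2 = 18157.50000.


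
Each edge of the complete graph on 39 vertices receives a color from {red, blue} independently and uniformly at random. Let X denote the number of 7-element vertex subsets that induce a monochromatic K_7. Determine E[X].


Let X = Σ_S X_S over the C(39, 7) = 15380937 subsets S of size 7, where X_S = 1 if the K_7 on S is monochromatic.
For a fixed S, the K_7 on S has C(7, 2) = 21 edges. P[all 21 edges red] = (1/2)^21, and likewise for blue, so P[monochromatic] = 2·(1/2)^21 = 2^{1 − 21} = 1/1048576.
By linearity: E[X] = C(39, 7) · 2^{1 − 21} = 15380937 · 1/1048576 = 15380937/1048576.
Numerically: E[X] ≈ 14.66840.

E[X] = C(39,7)·2^(1−C(7,2)) = 15380937/1048576 ≈ 14.66840.


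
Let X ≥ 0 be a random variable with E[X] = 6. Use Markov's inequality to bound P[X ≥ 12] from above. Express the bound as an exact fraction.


μ = E[X] = 6, a = 12.
Markov: P[X ≥ 12] ≤ μ/a = (6)/12 = 1/2.
Numerically: ≈ 0.500.
(Since a = 12 > μ = 6.000, the bound 1/2 is < 1 and informative.)

P[X ≥ 12] ≤ 1/2 ≈ 0.500.


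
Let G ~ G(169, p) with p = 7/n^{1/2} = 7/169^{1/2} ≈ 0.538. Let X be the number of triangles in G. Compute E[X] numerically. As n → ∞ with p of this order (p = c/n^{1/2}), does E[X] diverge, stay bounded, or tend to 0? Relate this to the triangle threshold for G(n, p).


Number of potential triangles: C(169, 3) = 790244.
Each occurs with probability p³ ≈ (0.538)³ ≈ 1.56122e-01.
By linearity: E[X] = C(169, 3)·p³ ≈ 790244 · 1.56122e-01 ≈ 123374.462.
Since α = 1/2 < 1, p = c/n^{1/2} ≫ 1/n is above the triangle threshold p ~ 1/n. Asymptotically E[X] ~ (c³/6)·n^{3(1−α)} = (7³/6)·n^{1.5} → ∞; triangles are abundant w.h.p.

E[X] ≈ 123374.462; in regime p = Θ(1/n^{1/2}) E[X] diverges (above the triangle threshold p ~ 1/n).


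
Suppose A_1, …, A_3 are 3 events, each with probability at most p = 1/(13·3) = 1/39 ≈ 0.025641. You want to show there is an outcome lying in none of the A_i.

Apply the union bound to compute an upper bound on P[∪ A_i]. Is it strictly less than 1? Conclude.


Union bound: P[∪_{i=1}^{3} A_i] ≤ Σ_i P[A_i] ≤ 3·p = 3·(1/39) = 1/13.
Numerically: 1/13 ≈ 0.076923.
Is 1/13 < 1? YES.
Since P[∪ A_i] ≤ 1/13 < 1, the complement has P[∩ A_i^c] ≥ 1 − 1/13 = 12/13 > 0, so some outcome avoids every A_i.

3·p = 1/13 ≈ 0.076923; existence CERTIFIED by the union bound.


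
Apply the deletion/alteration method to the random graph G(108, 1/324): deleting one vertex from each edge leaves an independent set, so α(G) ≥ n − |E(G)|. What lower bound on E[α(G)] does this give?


E[|E(G)|] = C(108, 2)·p = 5778 · (1/324) = 107/6.
E[α(G)] ≥ n − E[|E(G)|] = 108 − 107/6 = 541/6.
Numerically: ≈ 90.167.
(This is only a lower bound; the true E[α(G)] may be larger.)

E[α(G)] ≥ 541/6 ≈ 90.167.


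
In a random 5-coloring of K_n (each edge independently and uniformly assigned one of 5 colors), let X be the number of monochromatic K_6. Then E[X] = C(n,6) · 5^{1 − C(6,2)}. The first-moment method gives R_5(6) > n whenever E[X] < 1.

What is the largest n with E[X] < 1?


We need C(n, 6) · 5^{1 − 15} < 1, i.e. C(n, 6) < 5^{15 − 1} = 6103515625.
Check values of n near the boundary:
  n = 128: C(128, 6) = 5423611200; 5423611200 < 6103515625? YES
  n = 129: C(129, 6) = 5688177600; 5688177600 < 6103515625? YES
  n = 130: C(130, 6) = 5963412000; 5963412000 < 6103515625? YES
  n = 131: C(131, 6) = 6249655776; 6249655776 < 6103515625? NO
  n = 132: C(132, 6) = 6547258432; 6547258432 < 6103515625? NO
  n = 133: C(133, 6) = 6856577728; 6856577728 < 6103515625? NO
The largest n with C(n, 6) < 6103515625 is n = 130 (where E[X] = 47707296/48828125 ≈ 0.9770454). Hence R_5(6) > 130, i.e. R_5(6) ≥ 131.

Largest n = 130; hence R_5(6) > 130.


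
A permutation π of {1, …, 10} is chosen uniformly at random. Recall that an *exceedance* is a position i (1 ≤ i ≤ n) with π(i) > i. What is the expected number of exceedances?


Write X = Σ_{i=1}^{10} X_i, where X_i = 1_{π(i) > i}.
For each fixed i, π(i) is uniform over {1, …, 10} (marginal of a uniform permutation), so P[π(i) > i] = (n − i)/n. Summing: Σ_{i=1}^{10} (n − i)/n = (0 + 1 + … + 9)/10 = 10(10 − 1)/(2·10) = (10 − 1)/2.
Hence E[X] = Σ_{i=1}^{10} (10 − i)/10 = 9/2 ≈ 4.50000.

E[X] = 9/2 = 4.50000.


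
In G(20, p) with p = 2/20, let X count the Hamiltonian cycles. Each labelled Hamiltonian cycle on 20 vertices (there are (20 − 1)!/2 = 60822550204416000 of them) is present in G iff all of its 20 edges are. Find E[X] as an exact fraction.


K_20 has (20 − 1)!/2 = 60822550204416000 labelled Hamiltonian cycles.
For each such Hamiltonian cycle H, let X_H = 1 if all 20 edges of H are present in G. Then P[X_H = 1] = p^{20} = (1/10)^{20} = 1/100000000000000000000.
Summing the indicators: E[X] = Σ_H E[X_H] = 60822550204416000 · p^{20} = 60822550204416000 · 1/100000000000000000000 = 14849255421/24414062500000.
Numerically: E[X] ≈ 0.0006082.

E[X] = 60822550204416000 · (1/10)^{20} = 14849255421/24414062500000 ≈ 0.0006082.


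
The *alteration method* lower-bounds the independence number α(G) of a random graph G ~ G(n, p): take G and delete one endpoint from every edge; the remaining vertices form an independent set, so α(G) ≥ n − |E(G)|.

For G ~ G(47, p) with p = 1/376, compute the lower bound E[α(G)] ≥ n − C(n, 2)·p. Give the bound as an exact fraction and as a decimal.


E[|E(G)|] = C(47, 2)·p = 1081 · (1/376) = 23/8.
E[α(G)] ≥ n − E[|E(G)|] = 47 − 23/8 = 353/8.
Numerically: ≈ 44.12500.
(This is only a lower bound; the true E[α(G)] may be larger.)

E[α(G)] ≥ 353/8 ≈ 44.12500.


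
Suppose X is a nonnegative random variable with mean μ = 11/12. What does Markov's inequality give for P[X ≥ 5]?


μ = E[X] = 11/12, a = 5.
Markov: P[X ≥ 5] ≤ μ/a = (11/12)/5 = 11/60.
Numerically: ≈ 0.183.
(Since a = 5 > μ = 0.917, the bound 11/60 is < 1 and informative.)

P[X ≥ 5] ≤ 11/60 ≈ 0.183.
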